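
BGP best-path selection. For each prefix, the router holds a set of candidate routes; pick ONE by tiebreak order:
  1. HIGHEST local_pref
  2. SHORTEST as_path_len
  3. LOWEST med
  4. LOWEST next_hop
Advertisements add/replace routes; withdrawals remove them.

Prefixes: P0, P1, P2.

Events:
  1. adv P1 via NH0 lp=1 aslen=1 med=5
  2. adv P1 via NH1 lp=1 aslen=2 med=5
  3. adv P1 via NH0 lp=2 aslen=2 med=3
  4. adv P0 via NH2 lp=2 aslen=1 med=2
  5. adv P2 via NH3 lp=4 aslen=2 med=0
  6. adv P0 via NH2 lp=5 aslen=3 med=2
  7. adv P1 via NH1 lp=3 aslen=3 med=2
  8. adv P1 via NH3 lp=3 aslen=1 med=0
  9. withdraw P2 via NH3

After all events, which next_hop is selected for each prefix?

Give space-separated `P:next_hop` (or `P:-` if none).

Answer: P0:NH2 P1:NH3 P2:-

Derivation:
Op 1: best P0=- P1=NH0 P2=-
Op 2: best P0=- P1=NH0 P2=-
Op 3: best P0=- P1=NH0 P2=-
Op 4: best P0=NH2 P1=NH0 P2=-
Op 5: best P0=NH2 P1=NH0 P2=NH3
Op 6: best P0=NH2 P1=NH0 P2=NH3
Op 7: best P0=NH2 P1=NH1 P2=NH3
Op 8: best P0=NH2 P1=NH3 P2=NH3
Op 9: best P0=NH2 P1=NH3 P2=-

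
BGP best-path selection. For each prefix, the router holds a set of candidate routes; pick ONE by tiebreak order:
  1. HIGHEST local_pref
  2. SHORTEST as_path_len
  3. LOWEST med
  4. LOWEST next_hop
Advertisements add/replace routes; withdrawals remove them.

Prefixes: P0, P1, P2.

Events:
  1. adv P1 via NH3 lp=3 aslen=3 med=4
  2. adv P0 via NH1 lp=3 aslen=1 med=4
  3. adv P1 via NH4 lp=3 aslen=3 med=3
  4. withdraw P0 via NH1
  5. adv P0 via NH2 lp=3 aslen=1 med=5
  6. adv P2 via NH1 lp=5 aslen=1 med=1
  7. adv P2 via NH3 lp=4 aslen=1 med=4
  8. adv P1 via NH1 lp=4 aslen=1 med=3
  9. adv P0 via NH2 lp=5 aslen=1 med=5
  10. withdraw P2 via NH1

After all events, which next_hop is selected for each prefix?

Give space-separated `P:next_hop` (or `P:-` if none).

Op 1: best P0=- P1=NH3 P2=-
Op 2: best P0=NH1 P1=NH3 P2=-
Op 3: best P0=NH1 P1=NH4 P2=-
Op 4: best P0=- P1=NH4 P2=-
Op 5: best P0=NH2 P1=NH4 P2=-
Op 6: best P0=NH2 P1=NH4 P2=NH1
Op 7: best P0=NH2 P1=NH4 P2=NH1
Op 8: best P0=NH2 P1=NH1 P2=NH1
Op 9: best P0=NH2 P1=NH1 P2=NH1
Op 10: best P0=NH2 P1=NH1 P2=NH3

Answer: P0:NH2 P1:NH1 P2:NH3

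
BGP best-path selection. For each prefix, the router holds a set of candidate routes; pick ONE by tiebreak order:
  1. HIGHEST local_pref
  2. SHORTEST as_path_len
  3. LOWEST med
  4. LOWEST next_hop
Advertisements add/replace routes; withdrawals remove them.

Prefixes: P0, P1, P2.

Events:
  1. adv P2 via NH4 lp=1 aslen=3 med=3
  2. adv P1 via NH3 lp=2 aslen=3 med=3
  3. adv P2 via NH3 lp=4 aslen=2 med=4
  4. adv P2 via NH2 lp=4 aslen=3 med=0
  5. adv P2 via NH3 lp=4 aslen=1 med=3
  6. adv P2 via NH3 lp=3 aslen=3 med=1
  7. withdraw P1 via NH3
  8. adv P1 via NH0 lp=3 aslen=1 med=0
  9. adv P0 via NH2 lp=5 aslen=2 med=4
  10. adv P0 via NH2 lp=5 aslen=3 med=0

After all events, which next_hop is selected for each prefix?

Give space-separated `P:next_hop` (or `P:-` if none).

Op 1: best P0=- P1=- P2=NH4
Op 2: best P0=- P1=NH3 P2=NH4
Op 3: best P0=- P1=NH3 P2=NH3
Op 4: best P0=- P1=NH3 P2=NH3
Op 5: best P0=- P1=NH3 P2=NH3
Op 6: best P0=- P1=NH3 P2=NH2
Op 7: best P0=- P1=- P2=NH2
Op 8: best P0=- P1=NH0 P2=NH2
Op 9: best P0=NH2 P1=NH0 P2=NH2
Op 10: best P0=NH2 P1=NH0 P2=NH2

Answer: P0:NH2 P1:NH0 P2:NH2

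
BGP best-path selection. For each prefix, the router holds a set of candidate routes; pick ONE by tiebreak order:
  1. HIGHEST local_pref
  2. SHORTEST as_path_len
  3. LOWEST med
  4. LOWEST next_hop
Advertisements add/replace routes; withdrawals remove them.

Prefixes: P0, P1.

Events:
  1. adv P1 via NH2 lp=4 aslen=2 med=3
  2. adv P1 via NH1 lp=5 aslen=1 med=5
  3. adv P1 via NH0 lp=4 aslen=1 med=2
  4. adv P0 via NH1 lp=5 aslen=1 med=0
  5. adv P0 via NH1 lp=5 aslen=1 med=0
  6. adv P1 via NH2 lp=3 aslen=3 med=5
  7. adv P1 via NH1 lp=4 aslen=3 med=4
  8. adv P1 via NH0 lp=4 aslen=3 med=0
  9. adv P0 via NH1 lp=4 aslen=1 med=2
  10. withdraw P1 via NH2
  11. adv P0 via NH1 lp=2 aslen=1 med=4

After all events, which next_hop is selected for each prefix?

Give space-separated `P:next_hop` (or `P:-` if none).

Answer: P0:NH1 P1:NH0

Derivation:
Op 1: best P0=- P1=NH2
Op 2: best P0=- P1=NH1
Op 3: best P0=- P1=NH1
Op 4: best P0=NH1 P1=NH1
Op 5: best P0=NH1 P1=NH1
Op 6: best P0=NH1 P1=NH1
Op 7: best P0=NH1 P1=NH0
Op 8: best P0=NH1 P1=NH0
Op 9: best P0=NH1 P1=NH0
Op 10: best P0=NH1 P1=NH0
Op 11: best P0=NH1 P1=NH0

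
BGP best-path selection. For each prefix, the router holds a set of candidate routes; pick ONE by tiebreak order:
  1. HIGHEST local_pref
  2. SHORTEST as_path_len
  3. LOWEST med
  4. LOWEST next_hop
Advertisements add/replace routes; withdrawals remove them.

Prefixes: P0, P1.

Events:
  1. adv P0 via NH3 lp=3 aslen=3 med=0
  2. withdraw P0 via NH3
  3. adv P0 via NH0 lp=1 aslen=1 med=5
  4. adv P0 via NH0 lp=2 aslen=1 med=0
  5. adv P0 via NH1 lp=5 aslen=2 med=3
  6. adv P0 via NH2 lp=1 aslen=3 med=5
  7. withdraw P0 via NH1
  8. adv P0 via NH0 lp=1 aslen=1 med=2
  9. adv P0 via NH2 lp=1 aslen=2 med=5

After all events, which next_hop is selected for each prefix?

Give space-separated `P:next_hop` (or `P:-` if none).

Op 1: best P0=NH3 P1=-
Op 2: best P0=- P1=-
Op 3: best P0=NH0 P1=-
Op 4: best P0=NH0 P1=-
Op 5: best P0=NH1 P1=-
Op 6: best P0=NH1 P1=-
Op 7: best P0=NH0 P1=-
Op 8: best P0=NH0 P1=-
Op 9: best P0=NH0 P1=-

Answer: P0:NH0 P1:-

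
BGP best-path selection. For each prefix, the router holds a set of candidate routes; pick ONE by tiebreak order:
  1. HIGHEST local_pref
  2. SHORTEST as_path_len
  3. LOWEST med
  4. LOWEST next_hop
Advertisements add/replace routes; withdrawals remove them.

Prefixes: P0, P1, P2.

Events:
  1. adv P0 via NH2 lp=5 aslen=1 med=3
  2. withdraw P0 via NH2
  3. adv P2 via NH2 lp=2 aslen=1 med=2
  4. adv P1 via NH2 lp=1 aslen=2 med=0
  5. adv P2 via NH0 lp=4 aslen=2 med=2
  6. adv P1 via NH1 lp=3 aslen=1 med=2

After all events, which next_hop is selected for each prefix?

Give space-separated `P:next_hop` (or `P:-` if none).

Answer: P0:- P1:NH1 P2:NH0

Derivation:
Op 1: best P0=NH2 P1=- P2=-
Op 2: best P0=- P1=- P2=-
Op 3: best P0=- P1=- P2=NH2
Op 4: best P0=- P1=NH2 P2=NH2
Op 5: best P0=- P1=NH2 P2=NH0
Op 6: best P0=- P1=NH1 P2=NH0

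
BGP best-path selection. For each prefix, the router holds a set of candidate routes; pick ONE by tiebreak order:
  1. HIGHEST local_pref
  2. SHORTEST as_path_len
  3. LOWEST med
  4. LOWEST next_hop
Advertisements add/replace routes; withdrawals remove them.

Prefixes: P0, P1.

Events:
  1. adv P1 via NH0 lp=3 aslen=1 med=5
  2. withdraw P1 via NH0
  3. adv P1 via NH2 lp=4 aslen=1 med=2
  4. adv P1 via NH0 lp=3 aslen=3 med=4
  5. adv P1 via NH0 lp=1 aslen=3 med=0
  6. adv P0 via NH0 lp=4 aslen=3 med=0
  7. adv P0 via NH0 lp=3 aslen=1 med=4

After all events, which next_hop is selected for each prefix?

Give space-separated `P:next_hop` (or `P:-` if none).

Answer: P0:NH0 P1:NH2

Derivation:
Op 1: best P0=- P1=NH0
Op 2: best P0=- P1=-
Op 3: best P0=- P1=NH2
Op 4: best P0=- P1=NH2
Op 5: best P0=- P1=NH2
Op 6: best P0=NH0 P1=NH2
Op 7: best P0=NH0 P1=NH2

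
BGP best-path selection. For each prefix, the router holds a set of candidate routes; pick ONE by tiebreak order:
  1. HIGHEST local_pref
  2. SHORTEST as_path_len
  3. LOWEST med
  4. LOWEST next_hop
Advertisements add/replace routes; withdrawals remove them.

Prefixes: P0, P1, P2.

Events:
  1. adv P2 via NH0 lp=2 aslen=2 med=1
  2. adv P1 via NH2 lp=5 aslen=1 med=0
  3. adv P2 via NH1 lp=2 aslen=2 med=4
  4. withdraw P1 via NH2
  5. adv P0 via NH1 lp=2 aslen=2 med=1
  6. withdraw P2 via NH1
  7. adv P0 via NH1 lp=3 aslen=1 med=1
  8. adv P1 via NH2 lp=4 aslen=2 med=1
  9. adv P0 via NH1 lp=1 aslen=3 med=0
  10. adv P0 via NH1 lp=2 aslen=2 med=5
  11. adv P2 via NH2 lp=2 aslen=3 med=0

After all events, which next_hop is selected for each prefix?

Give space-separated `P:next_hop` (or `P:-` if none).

Answer: P0:NH1 P1:NH2 P2:NH0

Derivation:
Op 1: best P0=- P1=- P2=NH0
Op 2: best P0=- P1=NH2 P2=NH0
Op 3: best P0=- P1=NH2 P2=NH0
Op 4: best P0=- P1=- P2=NH0
Op 5: best P0=NH1 P1=- P2=NH0
Op 6: best P0=NH1 P1=- P2=NH0
Op 7: best P0=NH1 P1=- P2=NH0
Op 8: best P0=NH1 P1=NH2 P2=NH0
Op 9: best P0=NH1 P1=NH2 P2=NH0
Op 10: best P0=NH1 P1=NH2 P2=NH0
Op 11: best P0=NH1 P1=NH2 P2=NH0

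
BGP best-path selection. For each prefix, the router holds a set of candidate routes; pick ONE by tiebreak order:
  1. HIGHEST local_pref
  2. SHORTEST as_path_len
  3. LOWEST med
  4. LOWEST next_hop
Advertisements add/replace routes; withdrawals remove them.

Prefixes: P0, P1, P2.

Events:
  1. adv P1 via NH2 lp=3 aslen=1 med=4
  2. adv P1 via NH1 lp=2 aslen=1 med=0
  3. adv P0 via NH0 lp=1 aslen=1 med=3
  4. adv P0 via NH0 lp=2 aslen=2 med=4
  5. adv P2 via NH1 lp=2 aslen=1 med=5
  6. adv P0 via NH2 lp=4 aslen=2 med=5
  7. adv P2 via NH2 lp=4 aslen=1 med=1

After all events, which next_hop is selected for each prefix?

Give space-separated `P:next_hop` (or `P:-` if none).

Op 1: best P0=- P1=NH2 P2=-
Op 2: best P0=- P1=NH2 P2=-
Op 3: best P0=NH0 P1=NH2 P2=-
Op 4: best P0=NH0 P1=NH2 P2=-
Op 5: best P0=NH0 P1=NH2 P2=NH1
Op 6: best P0=NH2 P1=NH2 P2=NH1
Op 7: best P0=NH2 P1=NH2 P2=NH2

Answer: P0:NH2 P1:NH2 P2:NH2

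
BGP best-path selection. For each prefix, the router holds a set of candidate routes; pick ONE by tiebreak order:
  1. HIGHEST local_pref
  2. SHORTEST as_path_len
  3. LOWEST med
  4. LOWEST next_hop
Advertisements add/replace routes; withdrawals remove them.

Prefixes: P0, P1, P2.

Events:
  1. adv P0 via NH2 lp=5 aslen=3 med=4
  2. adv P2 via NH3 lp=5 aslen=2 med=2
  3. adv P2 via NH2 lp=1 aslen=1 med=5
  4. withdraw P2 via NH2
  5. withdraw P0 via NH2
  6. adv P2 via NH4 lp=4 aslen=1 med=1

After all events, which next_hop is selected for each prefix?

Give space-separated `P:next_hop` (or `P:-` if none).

Answer: P0:- P1:- P2:NH3

Derivation:
Op 1: best P0=NH2 P1=- P2=-
Op 2: best P0=NH2 P1=- P2=NH3
Op 3: best P0=NH2 P1=- P2=NH3
Op 4: best P0=NH2 P1=- P2=NH3
Op 5: best P0=- P1=- P2=NH3
Op 6: best P0=- P1=- P2=NH3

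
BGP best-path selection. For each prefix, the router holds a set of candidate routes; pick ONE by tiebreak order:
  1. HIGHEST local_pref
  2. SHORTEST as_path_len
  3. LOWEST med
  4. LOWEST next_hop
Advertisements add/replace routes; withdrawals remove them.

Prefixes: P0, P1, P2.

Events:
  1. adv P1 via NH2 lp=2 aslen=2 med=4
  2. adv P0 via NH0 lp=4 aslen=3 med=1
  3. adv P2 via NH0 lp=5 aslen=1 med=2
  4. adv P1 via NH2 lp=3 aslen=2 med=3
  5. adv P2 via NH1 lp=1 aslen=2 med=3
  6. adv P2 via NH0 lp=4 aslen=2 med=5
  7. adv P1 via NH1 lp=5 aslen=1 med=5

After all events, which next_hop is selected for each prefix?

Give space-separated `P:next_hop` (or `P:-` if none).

Op 1: best P0=- P1=NH2 P2=-
Op 2: best P0=NH0 P1=NH2 P2=-
Op 3: best P0=NH0 P1=NH2 P2=NH0
Op 4: best P0=NH0 P1=NH2 P2=NH0
Op 5: best P0=NH0 P1=NH2 P2=NH0
Op 6: best P0=NH0 P1=NH2 P2=NH0
Op 7: best P0=NH0 P1=NH1 P2=NH0

Answer: P0:NH0 P1:NH1 P2:NH0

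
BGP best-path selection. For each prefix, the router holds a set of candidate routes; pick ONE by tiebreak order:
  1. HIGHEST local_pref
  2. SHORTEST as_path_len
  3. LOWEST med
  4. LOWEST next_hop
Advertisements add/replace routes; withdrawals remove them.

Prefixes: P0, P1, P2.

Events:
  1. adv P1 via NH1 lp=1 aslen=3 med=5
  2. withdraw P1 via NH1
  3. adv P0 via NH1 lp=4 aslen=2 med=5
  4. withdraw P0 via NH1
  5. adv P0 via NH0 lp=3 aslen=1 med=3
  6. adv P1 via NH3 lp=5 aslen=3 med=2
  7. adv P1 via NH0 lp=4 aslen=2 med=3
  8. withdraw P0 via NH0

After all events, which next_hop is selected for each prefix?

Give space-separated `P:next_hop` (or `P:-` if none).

Answer: P0:- P1:NH3 P2:-

Derivation:
Op 1: best P0=- P1=NH1 P2=-
Op 2: best P0=- P1=- P2=-
Op 3: best P0=NH1 P1=- P2=-
Op 4: best P0=- P1=- P2=-
Op 5: best P0=NH0 P1=- P2=-
Op 6: best P0=NH0 P1=NH3 P2=-
Op 7: best P0=NH0 P1=NH3 P2=-
Op 8: best P0=- P1=NH3 P2=-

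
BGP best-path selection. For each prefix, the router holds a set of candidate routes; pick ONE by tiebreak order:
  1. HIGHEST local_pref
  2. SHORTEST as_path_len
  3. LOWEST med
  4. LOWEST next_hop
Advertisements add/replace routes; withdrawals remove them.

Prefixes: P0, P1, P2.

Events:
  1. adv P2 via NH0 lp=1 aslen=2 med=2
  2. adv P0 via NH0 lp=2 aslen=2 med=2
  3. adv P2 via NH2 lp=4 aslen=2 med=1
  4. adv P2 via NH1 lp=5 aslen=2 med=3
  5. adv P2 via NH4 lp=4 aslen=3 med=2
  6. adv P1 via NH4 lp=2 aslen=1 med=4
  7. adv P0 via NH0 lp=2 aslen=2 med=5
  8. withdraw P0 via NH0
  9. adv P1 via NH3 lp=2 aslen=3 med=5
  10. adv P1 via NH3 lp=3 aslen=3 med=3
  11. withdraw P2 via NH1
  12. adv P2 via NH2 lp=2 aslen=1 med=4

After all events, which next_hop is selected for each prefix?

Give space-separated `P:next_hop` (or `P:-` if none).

Op 1: best P0=- P1=- P2=NH0
Op 2: best P0=NH0 P1=- P2=NH0
Op 3: best P0=NH0 P1=- P2=NH2
Op 4: best P0=NH0 P1=- P2=NH1
Op 5: best P0=NH0 P1=- P2=NH1
Op 6: best P0=NH0 P1=NH4 P2=NH1
Op 7: best P0=NH0 P1=NH4 P2=NH1
Op 8: best P0=- P1=NH4 P2=NH1
Op 9: best P0=- P1=NH4 P2=NH1
Op 10: best P0=- P1=NH3 P2=NH1
Op 11: best P0=- P1=NH3 P2=NH2
Op 12: best P0=- P1=NH3 P2=NH4

Answer: P0:- P1:NH3 P2:NH4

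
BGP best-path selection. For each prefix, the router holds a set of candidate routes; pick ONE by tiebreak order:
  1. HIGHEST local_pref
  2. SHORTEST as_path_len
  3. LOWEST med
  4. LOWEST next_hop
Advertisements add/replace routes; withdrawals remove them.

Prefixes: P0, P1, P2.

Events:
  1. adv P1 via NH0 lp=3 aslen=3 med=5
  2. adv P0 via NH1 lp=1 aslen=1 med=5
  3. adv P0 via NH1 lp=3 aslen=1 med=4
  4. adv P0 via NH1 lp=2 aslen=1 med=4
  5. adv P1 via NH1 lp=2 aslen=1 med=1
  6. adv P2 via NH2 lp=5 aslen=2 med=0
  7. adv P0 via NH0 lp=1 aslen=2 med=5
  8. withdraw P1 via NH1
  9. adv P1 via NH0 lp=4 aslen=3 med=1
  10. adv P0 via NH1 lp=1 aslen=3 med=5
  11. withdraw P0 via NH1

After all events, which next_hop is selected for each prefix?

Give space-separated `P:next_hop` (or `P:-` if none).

Op 1: best P0=- P1=NH0 P2=-
Op 2: best P0=NH1 P1=NH0 P2=-
Op 3: best P0=NH1 P1=NH0 P2=-
Op 4: best P0=NH1 P1=NH0 P2=-
Op 5: best P0=NH1 P1=NH0 P2=-
Op 6: best P0=NH1 P1=NH0 P2=NH2
Op 7: best P0=NH1 P1=NH0 P2=NH2
Op 8: best P0=NH1 P1=NH0 P2=NH2
Op 9: best P0=NH1 P1=NH0 P2=NH2
Op 10: best P0=NH0 P1=NH0 P2=NH2
Op 11: best P0=NH0 P1=NH0 P2=NH2

Answer: P0:NH0 P1:NH0 P2:NH2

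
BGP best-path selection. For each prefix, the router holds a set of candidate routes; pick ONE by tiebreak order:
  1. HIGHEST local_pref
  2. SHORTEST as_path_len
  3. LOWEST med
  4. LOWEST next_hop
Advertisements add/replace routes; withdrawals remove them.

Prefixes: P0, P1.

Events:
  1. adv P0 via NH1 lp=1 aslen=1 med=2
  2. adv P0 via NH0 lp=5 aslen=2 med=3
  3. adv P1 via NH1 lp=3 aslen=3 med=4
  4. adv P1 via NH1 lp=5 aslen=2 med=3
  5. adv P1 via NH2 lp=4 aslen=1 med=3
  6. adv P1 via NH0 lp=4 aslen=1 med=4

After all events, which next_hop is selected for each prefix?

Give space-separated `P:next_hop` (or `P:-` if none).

Answer: P0:NH0 P1:NH1

Derivation:
Op 1: best P0=NH1 P1=-
Op 2: best P0=NH0 P1=-
Op 3: best P0=NH0 P1=NH1
Op 4: best P0=NH0 P1=NH1
Op 5: best P0=NH0 P1=NH1
Op 6: best P0=NH0 P1=NH1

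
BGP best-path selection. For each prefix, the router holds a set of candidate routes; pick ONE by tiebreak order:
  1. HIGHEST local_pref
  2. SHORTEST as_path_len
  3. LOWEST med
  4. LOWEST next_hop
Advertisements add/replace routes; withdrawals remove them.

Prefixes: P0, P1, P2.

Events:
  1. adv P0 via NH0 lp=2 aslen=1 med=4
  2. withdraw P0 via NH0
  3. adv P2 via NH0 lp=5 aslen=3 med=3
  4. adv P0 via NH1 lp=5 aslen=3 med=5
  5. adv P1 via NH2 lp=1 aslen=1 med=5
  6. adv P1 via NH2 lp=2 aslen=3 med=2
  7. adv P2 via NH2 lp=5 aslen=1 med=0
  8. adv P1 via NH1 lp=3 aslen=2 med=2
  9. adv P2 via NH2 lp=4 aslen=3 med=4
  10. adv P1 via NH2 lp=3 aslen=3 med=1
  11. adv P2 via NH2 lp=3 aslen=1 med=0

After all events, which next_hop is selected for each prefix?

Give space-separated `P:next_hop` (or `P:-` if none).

Op 1: best P0=NH0 P1=- P2=-
Op 2: best P0=- P1=- P2=-
Op 3: best P0=- P1=- P2=NH0
Op 4: best P0=NH1 P1=- P2=NH0
Op 5: best P0=NH1 P1=NH2 P2=NH0
Op 6: best P0=NH1 P1=NH2 P2=NH0
Op 7: best P0=NH1 P1=NH2 P2=NH2
Op 8: best P0=NH1 P1=NH1 P2=NH2
Op 9: best P0=NH1 P1=NH1 P2=NH0
Op 10: best P0=NH1 P1=NH1 P2=NH0
Op 11: best P0=NH1 P1=NH1 P2=NH0

Answer: P0:NH1 P1:NH1 P2:NH0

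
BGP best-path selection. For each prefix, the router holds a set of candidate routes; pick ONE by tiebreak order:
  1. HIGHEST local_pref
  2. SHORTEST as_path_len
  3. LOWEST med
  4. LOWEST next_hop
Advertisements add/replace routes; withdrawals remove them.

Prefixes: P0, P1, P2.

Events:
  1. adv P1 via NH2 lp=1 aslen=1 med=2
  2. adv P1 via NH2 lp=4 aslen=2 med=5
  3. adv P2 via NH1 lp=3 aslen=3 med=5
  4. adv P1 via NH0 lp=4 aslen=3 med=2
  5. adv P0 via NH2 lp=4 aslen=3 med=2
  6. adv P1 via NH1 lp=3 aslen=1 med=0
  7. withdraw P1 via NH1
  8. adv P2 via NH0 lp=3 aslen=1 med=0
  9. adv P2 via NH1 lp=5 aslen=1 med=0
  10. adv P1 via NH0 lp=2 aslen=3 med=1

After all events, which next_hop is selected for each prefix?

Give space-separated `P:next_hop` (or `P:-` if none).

Answer: P0:NH2 P1:NH2 P2:NH1

Derivation:
Op 1: best P0=- P1=NH2 P2=-
Op 2: best P0=- P1=NH2 P2=-
Op 3: best P0=- P1=NH2 P2=NH1
Op 4: best P0=- P1=NH2 P2=NH1
Op 5: best P0=NH2 P1=NH2 P2=NH1
Op 6: best P0=NH2 P1=NH2 P2=NH1
Op 7: best P0=NH2 P1=NH2 P2=NH1
Op 8: best P0=NH2 P1=NH2 P2=NH0
Op 9: best P0=NH2 P1=NH2 P2=NH1
Op 10: best P0=NH2 P1=NH2 P2=NH1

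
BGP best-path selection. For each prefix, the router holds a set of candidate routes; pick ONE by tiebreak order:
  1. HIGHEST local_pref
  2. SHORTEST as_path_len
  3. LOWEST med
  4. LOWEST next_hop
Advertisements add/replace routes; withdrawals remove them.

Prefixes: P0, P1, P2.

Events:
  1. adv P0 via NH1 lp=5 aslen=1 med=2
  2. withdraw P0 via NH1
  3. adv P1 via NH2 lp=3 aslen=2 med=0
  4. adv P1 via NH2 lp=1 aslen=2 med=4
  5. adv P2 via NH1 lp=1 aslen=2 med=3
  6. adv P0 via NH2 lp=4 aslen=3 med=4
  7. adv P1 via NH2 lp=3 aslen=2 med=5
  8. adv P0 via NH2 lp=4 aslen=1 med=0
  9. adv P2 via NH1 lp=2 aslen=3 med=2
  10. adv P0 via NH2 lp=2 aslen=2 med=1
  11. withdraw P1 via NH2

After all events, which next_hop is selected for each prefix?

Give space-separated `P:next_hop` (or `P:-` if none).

Op 1: best P0=NH1 P1=- P2=-
Op 2: best P0=- P1=- P2=-
Op 3: best P0=- P1=NH2 P2=-
Op 4: best P0=- P1=NH2 P2=-
Op 5: best P0=- P1=NH2 P2=NH1
Op 6: best P0=NH2 P1=NH2 P2=NH1
Op 7: best P0=NH2 P1=NH2 P2=NH1
Op 8: best P0=NH2 P1=NH2 P2=NH1
Op 9: best P0=NH2 P1=NH2 P2=NH1
Op 10: best P0=NH2 P1=NH2 P2=NH1
Op 11: best P0=NH2 P1=- P2=NH1

Answer: P0:NH2 P1:- P2:NH1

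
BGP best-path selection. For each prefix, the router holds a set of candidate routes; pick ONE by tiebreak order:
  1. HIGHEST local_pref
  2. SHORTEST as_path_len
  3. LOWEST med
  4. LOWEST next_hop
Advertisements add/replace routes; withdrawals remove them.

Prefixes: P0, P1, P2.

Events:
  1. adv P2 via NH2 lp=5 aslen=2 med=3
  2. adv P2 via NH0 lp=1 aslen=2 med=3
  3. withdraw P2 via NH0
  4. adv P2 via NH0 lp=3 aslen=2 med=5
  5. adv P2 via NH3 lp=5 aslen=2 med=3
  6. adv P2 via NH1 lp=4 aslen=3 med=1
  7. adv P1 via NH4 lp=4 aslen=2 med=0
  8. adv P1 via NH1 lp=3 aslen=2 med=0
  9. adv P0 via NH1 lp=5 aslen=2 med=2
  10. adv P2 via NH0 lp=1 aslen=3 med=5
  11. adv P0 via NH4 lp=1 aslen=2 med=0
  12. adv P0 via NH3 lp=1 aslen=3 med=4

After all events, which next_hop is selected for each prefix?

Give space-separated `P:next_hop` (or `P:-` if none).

Op 1: best P0=- P1=- P2=NH2
Op 2: best P0=- P1=- P2=NH2
Op 3: best P0=- P1=- P2=NH2
Op 4: best P0=- P1=- P2=NH2
Op 5: best P0=- P1=- P2=NH2
Op 6: best P0=- P1=- P2=NH2
Op 7: best P0=- P1=NH4 P2=NH2
Op 8: best P0=- P1=NH4 P2=NH2
Op 9: best P0=NH1 P1=NH4 P2=NH2
Op 10: best P0=NH1 P1=NH4 P2=NH2
Op 11: best P0=NH1 P1=NH4 P2=NH2
Op 12: best P0=NH1 P1=NH4 P2=NH2

Answer: P0:NH1 P1:NH4 P2:NH2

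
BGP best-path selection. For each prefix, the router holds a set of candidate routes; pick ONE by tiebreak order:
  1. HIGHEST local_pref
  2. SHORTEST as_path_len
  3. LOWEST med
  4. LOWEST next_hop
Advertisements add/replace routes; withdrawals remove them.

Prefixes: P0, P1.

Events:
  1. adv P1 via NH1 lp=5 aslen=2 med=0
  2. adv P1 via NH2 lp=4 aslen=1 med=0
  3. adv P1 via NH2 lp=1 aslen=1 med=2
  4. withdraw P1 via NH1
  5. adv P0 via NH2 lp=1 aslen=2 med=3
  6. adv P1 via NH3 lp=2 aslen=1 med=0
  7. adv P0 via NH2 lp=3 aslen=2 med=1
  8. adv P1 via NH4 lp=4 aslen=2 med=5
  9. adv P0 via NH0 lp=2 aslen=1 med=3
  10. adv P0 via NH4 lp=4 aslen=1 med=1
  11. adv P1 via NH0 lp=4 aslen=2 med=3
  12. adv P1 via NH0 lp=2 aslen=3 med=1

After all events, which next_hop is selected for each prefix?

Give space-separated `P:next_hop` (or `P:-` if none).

Op 1: best P0=- P1=NH1
Op 2: best P0=- P1=NH1
Op 3: best P0=- P1=NH1
Op 4: best P0=- P1=NH2
Op 5: best P0=NH2 P1=NH2
Op 6: best P0=NH2 P1=NH3
Op 7: best P0=NH2 P1=NH3
Op 8: best P0=NH2 P1=NH4
Op 9: best P0=NH2 P1=NH4
Op 10: best P0=NH4 P1=NH4
Op 11: best P0=NH4 P1=NH0
Op 12: best P0=NH4 P1=NH4

Answer: P0:NH4 P1:NH4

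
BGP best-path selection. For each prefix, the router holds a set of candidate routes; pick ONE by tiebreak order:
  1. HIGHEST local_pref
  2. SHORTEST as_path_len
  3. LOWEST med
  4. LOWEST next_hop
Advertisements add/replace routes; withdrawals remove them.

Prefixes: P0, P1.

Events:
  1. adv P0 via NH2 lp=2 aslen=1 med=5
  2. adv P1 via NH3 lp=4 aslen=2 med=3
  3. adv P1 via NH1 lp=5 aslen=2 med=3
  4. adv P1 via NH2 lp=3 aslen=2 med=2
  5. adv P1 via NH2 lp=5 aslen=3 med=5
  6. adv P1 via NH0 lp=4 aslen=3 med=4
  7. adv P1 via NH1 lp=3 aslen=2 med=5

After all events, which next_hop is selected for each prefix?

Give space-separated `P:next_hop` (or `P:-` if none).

Answer: P0:NH2 P1:NH2

Derivation:
Op 1: best P0=NH2 P1=-
Op 2: best P0=NH2 P1=NH3
Op 3: best P0=NH2 P1=NH1
Op 4: best P0=NH2 P1=NH1
Op 5: best P0=NH2 P1=NH1
Op 6: best P0=NH2 P1=NH1
Op 7: best P0=NH2 P1=NH2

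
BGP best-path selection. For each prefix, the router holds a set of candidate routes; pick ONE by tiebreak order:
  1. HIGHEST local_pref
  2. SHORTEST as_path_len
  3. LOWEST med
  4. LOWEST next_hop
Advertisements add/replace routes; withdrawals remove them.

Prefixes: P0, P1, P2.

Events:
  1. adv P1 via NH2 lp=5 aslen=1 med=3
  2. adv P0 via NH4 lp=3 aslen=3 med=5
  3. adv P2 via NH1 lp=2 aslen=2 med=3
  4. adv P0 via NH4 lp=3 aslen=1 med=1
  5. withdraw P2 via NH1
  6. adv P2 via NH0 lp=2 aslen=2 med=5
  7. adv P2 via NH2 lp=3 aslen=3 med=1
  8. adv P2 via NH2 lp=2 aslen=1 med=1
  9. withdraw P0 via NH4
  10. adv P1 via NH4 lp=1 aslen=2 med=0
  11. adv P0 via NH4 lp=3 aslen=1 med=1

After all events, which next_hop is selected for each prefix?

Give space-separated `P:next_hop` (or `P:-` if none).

Answer: P0:NH4 P1:NH2 P2:NH2

Derivation:
Op 1: best P0=- P1=NH2 P2=-
Op 2: best P0=NH4 P1=NH2 P2=-
Op 3: best P0=NH4 P1=NH2 P2=NH1
Op 4: best P0=NH4 P1=NH2 P2=NH1
Op 5: best P0=NH4 P1=NH2 P2=-
Op 6: best P0=NH4 P1=NH2 P2=NH0
Op 7: best P0=NH4 P1=NH2 P2=NH2
Op 8: best P0=NH4 P1=NH2 P2=NH2
Op 9: best P0=- P1=NH2 P2=NH2
Op 10: best P0=- P1=NH2 P2=NH2
Op 11: best P0=NH4 P1=NH2 P2=NH2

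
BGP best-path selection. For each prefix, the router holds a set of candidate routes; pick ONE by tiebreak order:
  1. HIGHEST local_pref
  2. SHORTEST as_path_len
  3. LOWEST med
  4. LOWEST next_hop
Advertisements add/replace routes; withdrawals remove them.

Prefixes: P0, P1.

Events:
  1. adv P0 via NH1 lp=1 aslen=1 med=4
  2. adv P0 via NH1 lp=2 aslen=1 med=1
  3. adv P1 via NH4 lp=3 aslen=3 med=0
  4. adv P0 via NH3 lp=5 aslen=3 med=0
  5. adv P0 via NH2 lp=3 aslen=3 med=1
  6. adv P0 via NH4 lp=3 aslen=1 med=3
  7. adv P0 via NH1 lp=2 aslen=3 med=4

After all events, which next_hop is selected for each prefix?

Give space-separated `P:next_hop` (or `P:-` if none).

Answer: P0:NH3 P1:NH4

Derivation:
Op 1: best P0=NH1 P1=-
Op 2: best P0=NH1 P1=-
Op 3: best P0=NH1 P1=NH4
Op 4: best P0=NH3 P1=NH4
Op 5: best P0=NH3 P1=NH4
Op 6: best P0=NH3 P1=NH4
Op 7: best P0=NH3 P1=NH4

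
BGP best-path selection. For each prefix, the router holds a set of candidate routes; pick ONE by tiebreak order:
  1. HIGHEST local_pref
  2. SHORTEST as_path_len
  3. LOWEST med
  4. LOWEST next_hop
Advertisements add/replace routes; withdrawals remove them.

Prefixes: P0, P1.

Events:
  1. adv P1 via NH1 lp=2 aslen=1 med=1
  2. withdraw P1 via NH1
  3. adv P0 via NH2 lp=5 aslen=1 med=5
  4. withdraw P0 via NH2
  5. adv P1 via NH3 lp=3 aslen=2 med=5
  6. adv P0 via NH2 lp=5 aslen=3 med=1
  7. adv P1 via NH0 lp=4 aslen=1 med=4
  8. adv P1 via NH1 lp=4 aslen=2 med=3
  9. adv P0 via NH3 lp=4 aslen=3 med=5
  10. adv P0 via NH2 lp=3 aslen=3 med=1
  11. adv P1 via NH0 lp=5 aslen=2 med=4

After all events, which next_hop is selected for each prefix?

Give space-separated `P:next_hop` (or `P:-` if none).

Op 1: best P0=- P1=NH1
Op 2: best P0=- P1=-
Op 3: best P0=NH2 P1=-
Op 4: best P0=- P1=-
Op 5: best P0=- P1=NH3
Op 6: best P0=NH2 P1=NH3
Op 7: best P0=NH2 P1=NH0
Op 8: best P0=NH2 P1=NH0
Op 9: best P0=NH2 P1=NH0
Op 10: best P0=NH3 P1=NH0
Op 11: best P0=NH3 P1=NH0

Answer: P0:NH3 P1:NH0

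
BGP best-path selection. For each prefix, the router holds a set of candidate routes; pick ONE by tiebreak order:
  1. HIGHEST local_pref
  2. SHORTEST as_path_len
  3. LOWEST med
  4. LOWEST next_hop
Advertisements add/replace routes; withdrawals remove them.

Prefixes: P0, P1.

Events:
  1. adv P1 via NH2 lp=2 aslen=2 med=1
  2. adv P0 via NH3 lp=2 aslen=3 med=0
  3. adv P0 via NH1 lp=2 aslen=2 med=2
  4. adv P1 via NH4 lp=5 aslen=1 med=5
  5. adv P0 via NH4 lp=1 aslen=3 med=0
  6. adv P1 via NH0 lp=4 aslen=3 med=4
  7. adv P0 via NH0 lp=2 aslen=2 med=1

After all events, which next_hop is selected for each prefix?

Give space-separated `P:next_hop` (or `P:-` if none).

Answer: P0:NH0 P1:NH4

Derivation:
Op 1: best P0=- P1=NH2
Op 2: best P0=NH3 P1=NH2
Op 3: best P0=NH1 P1=NH2
Op 4: best P0=NH1 P1=NH4
Op 5: best P0=NH1 P1=NH4
Op 6: best P0=NH1 P1=NH4
Op 7: best P0=NH0 P1=NH4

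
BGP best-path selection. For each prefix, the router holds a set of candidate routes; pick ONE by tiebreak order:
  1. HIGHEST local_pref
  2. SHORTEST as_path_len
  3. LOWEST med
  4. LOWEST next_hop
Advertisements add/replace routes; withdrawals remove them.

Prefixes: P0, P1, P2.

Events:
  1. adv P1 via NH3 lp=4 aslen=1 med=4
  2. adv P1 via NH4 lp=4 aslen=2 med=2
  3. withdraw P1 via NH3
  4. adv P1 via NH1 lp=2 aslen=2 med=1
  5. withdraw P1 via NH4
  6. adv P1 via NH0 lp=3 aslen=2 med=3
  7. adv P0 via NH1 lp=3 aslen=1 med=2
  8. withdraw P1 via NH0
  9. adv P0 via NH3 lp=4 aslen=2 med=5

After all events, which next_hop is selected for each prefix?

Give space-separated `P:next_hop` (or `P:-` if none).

Op 1: best P0=- P1=NH3 P2=-
Op 2: best P0=- P1=NH3 P2=-
Op 3: best P0=- P1=NH4 P2=-
Op 4: best P0=- P1=NH4 P2=-
Op 5: best P0=- P1=NH1 P2=-
Op 6: best P0=- P1=NH0 P2=-
Op 7: best P0=NH1 P1=NH0 P2=-
Op 8: best P0=NH1 P1=NH1 P2=-
Op 9: best P0=NH3 P1=NH1 P2=-

Answer: P0:NH3 P1:NH1 P2:-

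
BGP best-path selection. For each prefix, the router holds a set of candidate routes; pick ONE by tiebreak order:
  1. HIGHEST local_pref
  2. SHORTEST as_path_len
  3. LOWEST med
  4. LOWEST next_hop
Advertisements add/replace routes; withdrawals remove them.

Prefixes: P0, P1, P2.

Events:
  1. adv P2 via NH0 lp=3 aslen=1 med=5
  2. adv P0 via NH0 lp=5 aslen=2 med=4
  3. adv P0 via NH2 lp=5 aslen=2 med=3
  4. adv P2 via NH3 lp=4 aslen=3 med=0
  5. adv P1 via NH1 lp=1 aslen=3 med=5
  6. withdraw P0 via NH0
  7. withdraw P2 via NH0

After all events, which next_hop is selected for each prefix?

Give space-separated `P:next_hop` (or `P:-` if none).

Op 1: best P0=- P1=- P2=NH0
Op 2: best P0=NH0 P1=- P2=NH0
Op 3: best P0=NH2 P1=- P2=NH0
Op 4: best P0=NH2 P1=- P2=NH3
Op 5: best P0=NH2 P1=NH1 P2=NH3
Op 6: best P0=NH2 P1=NH1 P2=NH3
Op 7: best P0=NH2 P1=NH1 P2=NH3

Answer: P0:NH2 P1:NH1 P2:NH3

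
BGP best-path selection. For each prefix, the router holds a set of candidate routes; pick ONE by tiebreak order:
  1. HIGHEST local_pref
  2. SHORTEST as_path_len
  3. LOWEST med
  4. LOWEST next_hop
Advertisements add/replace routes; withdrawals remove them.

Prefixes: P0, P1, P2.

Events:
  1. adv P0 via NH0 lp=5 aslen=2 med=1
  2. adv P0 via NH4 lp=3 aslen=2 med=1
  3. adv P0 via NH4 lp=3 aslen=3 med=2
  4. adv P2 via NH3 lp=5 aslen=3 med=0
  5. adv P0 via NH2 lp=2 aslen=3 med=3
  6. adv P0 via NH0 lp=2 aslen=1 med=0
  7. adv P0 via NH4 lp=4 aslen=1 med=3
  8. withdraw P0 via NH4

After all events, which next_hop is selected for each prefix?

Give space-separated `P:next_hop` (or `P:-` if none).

Answer: P0:NH0 P1:- P2:NH3

Derivation:
Op 1: best P0=NH0 P1=- P2=-
Op 2: best P0=NH0 P1=- P2=-
Op 3: best P0=NH0 P1=- P2=-
Op 4: best P0=NH0 P1=- P2=NH3
Op 5: best P0=NH0 P1=- P2=NH3
Op 6: best P0=NH4 P1=- P2=NH3
Op 7: best P0=NH4 P1=- P2=NH3
Op 8: best P0=NH0 P1=- P2=NH3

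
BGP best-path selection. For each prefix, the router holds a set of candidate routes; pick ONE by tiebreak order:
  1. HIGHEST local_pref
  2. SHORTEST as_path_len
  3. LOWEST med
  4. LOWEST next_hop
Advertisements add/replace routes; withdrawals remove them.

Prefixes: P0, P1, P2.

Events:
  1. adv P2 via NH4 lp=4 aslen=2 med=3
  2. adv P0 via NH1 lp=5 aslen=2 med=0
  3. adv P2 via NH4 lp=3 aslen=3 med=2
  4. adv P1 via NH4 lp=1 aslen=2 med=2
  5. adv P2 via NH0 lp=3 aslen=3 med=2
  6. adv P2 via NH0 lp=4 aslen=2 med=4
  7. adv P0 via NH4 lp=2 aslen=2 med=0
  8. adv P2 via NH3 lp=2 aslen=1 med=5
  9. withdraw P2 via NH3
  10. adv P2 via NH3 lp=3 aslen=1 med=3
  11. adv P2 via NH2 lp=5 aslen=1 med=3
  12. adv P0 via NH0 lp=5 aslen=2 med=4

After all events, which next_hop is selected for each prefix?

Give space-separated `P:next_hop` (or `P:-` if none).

Answer: P0:NH1 P1:NH4 P2:NH2

Derivation:
Op 1: best P0=- P1=- P2=NH4
Op 2: best P0=NH1 P1=- P2=NH4
Op 3: best P0=NH1 P1=- P2=NH4
Op 4: best P0=NH1 P1=NH4 P2=NH4
Op 5: best P0=NH1 P1=NH4 P2=NH0
Op 6: best P0=NH1 P1=NH4 P2=NH0
Op 7: best P0=NH1 P1=NH4 P2=NH0
Op 8: best P0=NH1 P1=NH4 P2=NH0
Op 9: best P0=NH1 P1=NH4 P2=NH0
Op 10: best P0=NH1 P1=NH4 P2=NH0
Op 11: best P0=NH1 P1=NH4 P2=NH2
Op 12: best P0=NH1 P1=NH4 P2=NH2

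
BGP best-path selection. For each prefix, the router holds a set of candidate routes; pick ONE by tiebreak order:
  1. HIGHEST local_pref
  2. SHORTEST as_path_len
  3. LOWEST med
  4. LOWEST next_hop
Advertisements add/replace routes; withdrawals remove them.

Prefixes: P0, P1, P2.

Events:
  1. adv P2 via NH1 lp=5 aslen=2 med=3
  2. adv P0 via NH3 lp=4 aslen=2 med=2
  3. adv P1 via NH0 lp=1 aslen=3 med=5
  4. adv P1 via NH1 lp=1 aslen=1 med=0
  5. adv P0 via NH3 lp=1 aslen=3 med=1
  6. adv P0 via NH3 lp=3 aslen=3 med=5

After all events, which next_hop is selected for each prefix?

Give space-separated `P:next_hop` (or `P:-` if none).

Answer: P0:NH3 P1:NH1 P2:NH1

Derivation:
Op 1: best P0=- P1=- P2=NH1
Op 2: best P0=NH3 P1=- P2=NH1
Op 3: best P0=NH3 P1=NH0 P2=NH1
Op 4: best P0=NH3 P1=NH1 P2=NH1
Op 5: best P0=NH3 P1=NH1 P2=NH1
Op 6: best P0=NH3 P1=NH1 P2=NH1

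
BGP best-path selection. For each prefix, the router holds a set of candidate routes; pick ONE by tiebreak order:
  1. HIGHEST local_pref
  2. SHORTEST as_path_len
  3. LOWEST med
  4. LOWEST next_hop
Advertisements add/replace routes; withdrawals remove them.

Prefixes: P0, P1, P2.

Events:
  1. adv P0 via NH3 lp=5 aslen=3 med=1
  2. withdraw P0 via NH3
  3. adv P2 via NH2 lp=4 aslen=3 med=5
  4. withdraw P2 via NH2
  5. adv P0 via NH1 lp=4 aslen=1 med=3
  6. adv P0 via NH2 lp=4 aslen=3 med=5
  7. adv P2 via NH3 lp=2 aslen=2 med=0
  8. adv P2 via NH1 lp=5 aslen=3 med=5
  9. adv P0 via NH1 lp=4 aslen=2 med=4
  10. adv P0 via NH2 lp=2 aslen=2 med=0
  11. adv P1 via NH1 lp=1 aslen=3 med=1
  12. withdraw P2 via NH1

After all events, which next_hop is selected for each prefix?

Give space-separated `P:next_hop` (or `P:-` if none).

Answer: P0:NH1 P1:NH1 P2:NH3

Derivation:
Op 1: best P0=NH3 P1=- P2=-
Op 2: best P0=- P1=- P2=-
Op 3: best P0=- P1=- P2=NH2
Op 4: best P0=- P1=- P2=-
Op 5: best P0=NH1 P1=- P2=-
Op 6: best P0=NH1 P1=- P2=-
Op 7: best P0=NH1 P1=- P2=NH3
Op 8: best P0=NH1 P1=- P2=NH1
Op 9: best P0=NH1 P1=- P2=NH1
Op 10: best P0=NH1 P1=- P2=NH1
Op 11: best P0=NH1 P1=NH1 P2=NH1
Op 12: best P0=NH1 P1=NH1 P2=NH3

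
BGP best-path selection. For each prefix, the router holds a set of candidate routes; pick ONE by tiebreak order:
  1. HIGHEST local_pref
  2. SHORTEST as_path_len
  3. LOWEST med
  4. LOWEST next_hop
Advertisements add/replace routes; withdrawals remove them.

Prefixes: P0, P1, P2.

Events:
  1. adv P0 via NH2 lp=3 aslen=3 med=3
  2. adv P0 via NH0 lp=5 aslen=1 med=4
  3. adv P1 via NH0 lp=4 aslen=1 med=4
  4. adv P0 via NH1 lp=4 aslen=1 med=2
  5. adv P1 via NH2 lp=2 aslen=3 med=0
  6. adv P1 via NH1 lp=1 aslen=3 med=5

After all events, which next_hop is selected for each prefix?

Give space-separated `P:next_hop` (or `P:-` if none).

Op 1: best P0=NH2 P1=- P2=-
Op 2: best P0=NH0 P1=- P2=-
Op 3: best P0=NH0 P1=NH0 P2=-
Op 4: best P0=NH0 P1=NH0 P2=-
Op 5: best P0=NH0 P1=NH0 P2=-
Op 6: best P0=NH0 P1=NH0 P2=-

Answer: P0:NH0 P1:NH0 P2:-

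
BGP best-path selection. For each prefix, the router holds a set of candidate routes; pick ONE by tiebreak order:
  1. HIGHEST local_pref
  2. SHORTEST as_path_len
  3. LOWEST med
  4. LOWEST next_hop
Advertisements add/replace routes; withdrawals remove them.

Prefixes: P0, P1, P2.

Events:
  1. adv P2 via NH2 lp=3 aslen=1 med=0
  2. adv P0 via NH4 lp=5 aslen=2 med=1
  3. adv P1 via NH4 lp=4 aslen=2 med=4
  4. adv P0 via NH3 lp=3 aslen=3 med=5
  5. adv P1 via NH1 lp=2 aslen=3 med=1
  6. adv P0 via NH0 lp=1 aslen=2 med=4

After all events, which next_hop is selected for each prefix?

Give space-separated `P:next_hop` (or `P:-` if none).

Op 1: best P0=- P1=- P2=NH2
Op 2: best P0=NH4 P1=- P2=NH2
Op 3: best P0=NH4 P1=NH4 P2=NH2
Op 4: best P0=NH4 P1=NH4 P2=NH2
Op 5: best P0=NH4 P1=NH4 P2=NH2
Op 6: best P0=NH4 P1=NH4 P2=NH2

Answer: P0:NH4 P1:NH4 P2:NH2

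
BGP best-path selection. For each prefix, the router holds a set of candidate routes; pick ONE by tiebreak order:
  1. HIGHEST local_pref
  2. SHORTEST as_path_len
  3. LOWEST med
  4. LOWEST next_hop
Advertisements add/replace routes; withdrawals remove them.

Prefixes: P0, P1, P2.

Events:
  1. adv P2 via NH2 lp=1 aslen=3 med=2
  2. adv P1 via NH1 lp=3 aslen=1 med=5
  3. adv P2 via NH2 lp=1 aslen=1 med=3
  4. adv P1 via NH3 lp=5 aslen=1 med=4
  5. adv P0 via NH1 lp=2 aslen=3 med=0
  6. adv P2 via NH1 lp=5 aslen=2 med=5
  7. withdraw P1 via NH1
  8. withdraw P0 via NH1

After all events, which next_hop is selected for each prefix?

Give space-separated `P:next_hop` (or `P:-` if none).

Op 1: best P0=- P1=- P2=NH2
Op 2: best P0=- P1=NH1 P2=NH2
Op 3: best P0=- P1=NH1 P2=NH2
Op 4: best P0=- P1=NH3 P2=NH2
Op 5: best P0=NH1 P1=NH3 P2=NH2
Op 6: best P0=NH1 P1=NH3 P2=NH1
Op 7: best P0=NH1 P1=NH3 P2=NH1
Op 8: best P0=- P1=NH3 P2=NH1

Answer: P0:- P1:NH3 P2:NH1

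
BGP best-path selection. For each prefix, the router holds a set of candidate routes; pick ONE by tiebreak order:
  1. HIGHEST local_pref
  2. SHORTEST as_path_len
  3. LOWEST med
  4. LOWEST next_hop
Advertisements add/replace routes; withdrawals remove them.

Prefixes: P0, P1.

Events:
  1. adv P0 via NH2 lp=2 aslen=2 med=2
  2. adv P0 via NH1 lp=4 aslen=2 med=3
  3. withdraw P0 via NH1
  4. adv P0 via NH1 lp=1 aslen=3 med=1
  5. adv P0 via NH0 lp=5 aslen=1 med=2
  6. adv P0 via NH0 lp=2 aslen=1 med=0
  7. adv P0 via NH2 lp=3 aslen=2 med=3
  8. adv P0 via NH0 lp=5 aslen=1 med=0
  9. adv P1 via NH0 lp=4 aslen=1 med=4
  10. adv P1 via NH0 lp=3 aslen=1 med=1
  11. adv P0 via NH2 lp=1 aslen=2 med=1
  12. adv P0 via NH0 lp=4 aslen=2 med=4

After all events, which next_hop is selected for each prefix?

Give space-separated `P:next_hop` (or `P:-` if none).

Answer: P0:NH0 P1:NH0

Derivation:
Op 1: best P0=NH2 P1=-
Op 2: best P0=NH1 P1=-
Op 3: best P0=NH2 P1=-
Op 4: best P0=NH2 P1=-
Op 5: best P0=NH0 P1=-
Op 6: best P0=NH0 P1=-
Op 7: best P0=NH2 P1=-
Op 8: best P0=NH0 P1=-
Op 9: best P0=NH0 P1=NH0
Op 10: best P0=NH0 P1=NH0
Op 11: best P0=NH0 P1=NH0
Op 12: best P0=NH0 P1=NH0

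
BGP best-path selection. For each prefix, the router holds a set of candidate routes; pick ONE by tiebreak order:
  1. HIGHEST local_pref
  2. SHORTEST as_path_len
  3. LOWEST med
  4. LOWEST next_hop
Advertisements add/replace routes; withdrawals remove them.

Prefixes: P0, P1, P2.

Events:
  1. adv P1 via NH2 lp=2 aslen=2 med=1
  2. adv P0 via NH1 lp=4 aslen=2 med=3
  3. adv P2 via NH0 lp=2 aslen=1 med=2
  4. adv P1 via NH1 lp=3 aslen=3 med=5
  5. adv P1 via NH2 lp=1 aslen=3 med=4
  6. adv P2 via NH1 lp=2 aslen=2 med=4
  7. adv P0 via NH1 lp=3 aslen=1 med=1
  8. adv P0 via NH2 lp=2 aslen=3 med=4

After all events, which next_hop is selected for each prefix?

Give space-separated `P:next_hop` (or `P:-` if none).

Answer: P0:NH1 P1:NH1 P2:NH0

Derivation:
Op 1: best P0=- P1=NH2 P2=-
Op 2: best P0=NH1 P1=NH2 P2=-
Op 3: best P0=NH1 P1=NH2 P2=NH0
Op 4: best P0=NH1 P1=NH1 P2=NH0
Op 5: best P0=NH1 P1=NH1 P2=NH0
Op 6: best P0=NH1 P1=NH1 P2=NH0
Op 7: best P0=NH1 P1=NH1 P2=NH0
Op 8: best P0=NH1 P1=NH1 P2=NH0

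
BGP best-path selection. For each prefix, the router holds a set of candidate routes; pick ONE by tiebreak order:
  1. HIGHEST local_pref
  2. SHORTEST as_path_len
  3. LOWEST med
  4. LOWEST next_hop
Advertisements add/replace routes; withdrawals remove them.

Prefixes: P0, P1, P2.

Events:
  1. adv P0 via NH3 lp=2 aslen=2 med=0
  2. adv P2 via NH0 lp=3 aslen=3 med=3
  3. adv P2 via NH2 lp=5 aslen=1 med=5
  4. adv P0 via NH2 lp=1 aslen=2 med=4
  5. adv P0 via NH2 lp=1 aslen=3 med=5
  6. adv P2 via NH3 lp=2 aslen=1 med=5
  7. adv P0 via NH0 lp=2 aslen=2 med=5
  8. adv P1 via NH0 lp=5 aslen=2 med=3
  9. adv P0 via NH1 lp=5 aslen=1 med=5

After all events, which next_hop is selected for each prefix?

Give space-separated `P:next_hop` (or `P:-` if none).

Op 1: best P0=NH3 P1=- P2=-
Op 2: best P0=NH3 P1=- P2=NH0
Op 3: best P0=NH3 P1=- P2=NH2
Op 4: best P0=NH3 P1=- P2=NH2
Op 5: best P0=NH3 P1=- P2=NH2
Op 6: best P0=NH3 P1=- P2=NH2
Op 7: best P0=NH3 P1=- P2=NH2
Op 8: best P0=NH3 P1=NH0 P2=NH2
Op 9: best P0=NH1 P1=NH0 P2=NH2

Answer: P0:NH1 P1:NH0 P2:NH2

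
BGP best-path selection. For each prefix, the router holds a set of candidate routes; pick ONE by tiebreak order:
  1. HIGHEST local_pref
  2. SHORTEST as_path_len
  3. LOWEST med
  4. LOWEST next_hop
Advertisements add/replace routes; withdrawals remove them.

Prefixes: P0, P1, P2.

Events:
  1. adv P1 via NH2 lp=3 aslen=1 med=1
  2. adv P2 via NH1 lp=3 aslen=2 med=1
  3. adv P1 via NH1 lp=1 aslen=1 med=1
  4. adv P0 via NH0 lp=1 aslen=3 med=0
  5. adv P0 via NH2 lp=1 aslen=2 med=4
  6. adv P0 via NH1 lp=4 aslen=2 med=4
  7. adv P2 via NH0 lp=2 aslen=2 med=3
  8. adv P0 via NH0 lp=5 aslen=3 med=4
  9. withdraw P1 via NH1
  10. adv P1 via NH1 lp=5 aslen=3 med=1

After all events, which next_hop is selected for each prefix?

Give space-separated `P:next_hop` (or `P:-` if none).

Op 1: best P0=- P1=NH2 P2=-
Op 2: best P0=- P1=NH2 P2=NH1
Op 3: best P0=- P1=NH2 P2=NH1
Op 4: best P0=NH0 P1=NH2 P2=NH1
Op 5: best P0=NH2 P1=NH2 P2=NH1
Op 6: best P0=NH1 P1=NH2 P2=NH1
Op 7: best P0=NH1 P1=NH2 P2=NH1
Op 8: best P0=NH0 P1=NH2 P2=NH1
Op 9: best P0=NH0 P1=NH2 P2=NH1
Op 10: best P0=NH0 P1=NH1 P2=NH1

Answer: P0:NH0 P1:NH1 P2:NH1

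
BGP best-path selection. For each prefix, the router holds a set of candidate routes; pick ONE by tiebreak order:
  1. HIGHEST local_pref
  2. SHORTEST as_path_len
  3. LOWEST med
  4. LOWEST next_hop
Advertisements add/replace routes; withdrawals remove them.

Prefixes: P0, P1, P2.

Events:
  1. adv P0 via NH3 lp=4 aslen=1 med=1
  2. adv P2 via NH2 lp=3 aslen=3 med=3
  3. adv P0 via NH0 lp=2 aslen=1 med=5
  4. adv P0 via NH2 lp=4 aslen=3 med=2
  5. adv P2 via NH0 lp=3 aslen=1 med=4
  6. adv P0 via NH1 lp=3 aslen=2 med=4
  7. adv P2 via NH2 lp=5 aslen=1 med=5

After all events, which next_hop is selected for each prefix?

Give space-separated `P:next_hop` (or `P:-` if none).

Answer: P0:NH3 P1:- P2:NH2

Derivation:
Op 1: best P0=NH3 P1=- P2=-
Op 2: best P0=NH3 P1=- P2=NH2
Op 3: best P0=NH3 P1=- P2=NH2
Op 4: best P0=NH3 P1=- P2=NH2
Op 5: best P0=NH3 P1=- P2=NH0
Op 6: best P0=NH3 P1=- P2=NH0
Op 7: best P0=NH3 P1=- P2=NH2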